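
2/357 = 2/357 = 0.01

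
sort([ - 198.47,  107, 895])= [-198.47,  107,895]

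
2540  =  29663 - 27123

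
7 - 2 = 5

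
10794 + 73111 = 83905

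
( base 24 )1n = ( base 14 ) 35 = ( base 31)1G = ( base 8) 57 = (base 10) 47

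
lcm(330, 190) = 6270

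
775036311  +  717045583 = 1492081894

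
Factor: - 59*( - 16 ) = 944 = 2^4*59^1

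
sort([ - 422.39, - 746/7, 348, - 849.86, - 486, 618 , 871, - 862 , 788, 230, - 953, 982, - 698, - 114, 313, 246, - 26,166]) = [ - 953 , -862,-849.86, - 698, - 486, - 422.39 ,-114 ,- 746/7 ,-26, 166, 230 , 246,313, 348, 618, 788,871,982 ] 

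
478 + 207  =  685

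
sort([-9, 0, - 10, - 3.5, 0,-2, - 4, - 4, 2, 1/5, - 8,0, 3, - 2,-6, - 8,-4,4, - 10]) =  [ - 10 , - 10, - 9, - 8, - 8, - 6,-4, - 4 ,  -  4, - 3.5, - 2, - 2, 0, 0,0,1/5, 2, 3, 4] 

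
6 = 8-2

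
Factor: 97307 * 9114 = 2^1*3^1*7^3*31^1*13901^1= 886855998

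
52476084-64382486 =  - 11906402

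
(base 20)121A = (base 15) 293a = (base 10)8830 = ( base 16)227e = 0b10001001111110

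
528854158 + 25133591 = 553987749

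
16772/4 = 4193 = 4193.00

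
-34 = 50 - 84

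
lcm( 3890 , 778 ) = 3890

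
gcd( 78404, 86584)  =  4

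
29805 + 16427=46232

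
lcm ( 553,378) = 29862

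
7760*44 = 341440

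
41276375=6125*6739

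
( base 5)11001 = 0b1011101111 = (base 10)751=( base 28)qn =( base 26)12N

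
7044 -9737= - 2693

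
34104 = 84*406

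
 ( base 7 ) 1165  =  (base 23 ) j2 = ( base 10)439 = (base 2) 110110111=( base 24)I7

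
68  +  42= 110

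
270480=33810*8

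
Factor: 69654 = 2^1*3^1 * 13^1*19^1*47^1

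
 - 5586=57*( - 98)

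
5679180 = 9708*585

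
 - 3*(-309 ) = 927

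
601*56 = 33656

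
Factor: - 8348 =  - 2^2*2087^1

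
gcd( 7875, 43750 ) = 875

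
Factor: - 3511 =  - 3511^1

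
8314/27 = 307  +  25/27  =  307.93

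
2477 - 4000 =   -  1523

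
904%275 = 79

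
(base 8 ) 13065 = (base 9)7716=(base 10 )5685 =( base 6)42153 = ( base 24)9kl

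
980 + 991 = 1971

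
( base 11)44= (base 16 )30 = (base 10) 48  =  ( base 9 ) 53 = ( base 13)39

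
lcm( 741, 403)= 22971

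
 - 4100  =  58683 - 62783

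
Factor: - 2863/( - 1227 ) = 3^( - 1 )*7^1 = 7/3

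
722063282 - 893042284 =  - 170979002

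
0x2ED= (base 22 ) 1C1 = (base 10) 749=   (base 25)14o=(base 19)218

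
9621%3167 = 120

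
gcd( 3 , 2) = 1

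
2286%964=358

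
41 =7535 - 7494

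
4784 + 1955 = 6739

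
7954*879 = 6991566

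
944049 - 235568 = 708481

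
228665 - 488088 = - 259423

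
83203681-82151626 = 1052055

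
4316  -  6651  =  -2335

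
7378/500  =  14+ 189/250 = 14.76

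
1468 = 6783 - 5315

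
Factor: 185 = 5^1 * 37^1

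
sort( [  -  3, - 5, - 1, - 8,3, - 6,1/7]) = [-8, - 6, - 5, - 3 , - 1, 1/7,  3]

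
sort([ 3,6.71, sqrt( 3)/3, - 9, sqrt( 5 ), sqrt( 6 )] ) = [-9, sqrt( 3 )/3, sqrt(5), sqrt ( 6),3, 6.71]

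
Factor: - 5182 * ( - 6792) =2^4*3^1 * 283^1 * 2591^1 =35196144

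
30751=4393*7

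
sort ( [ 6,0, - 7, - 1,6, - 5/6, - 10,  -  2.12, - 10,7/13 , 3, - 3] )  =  [- 10, - 10,-7, - 3 ,- 2.12, - 1  , - 5/6,0,7/13, 3,6, 6]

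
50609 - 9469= 41140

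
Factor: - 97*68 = - 2^2*17^1*97^1 = - 6596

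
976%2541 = 976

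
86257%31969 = 22319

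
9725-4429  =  5296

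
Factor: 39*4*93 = 14508= 2^2*3^2*13^1*31^1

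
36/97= 36/97  =  0.37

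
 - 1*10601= - 10601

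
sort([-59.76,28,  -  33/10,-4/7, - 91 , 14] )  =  [ - 91, - 59.76,-33/10 , - 4/7,14, 28]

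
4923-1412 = 3511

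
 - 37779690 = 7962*(-4745) 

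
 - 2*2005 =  - 4010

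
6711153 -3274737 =3436416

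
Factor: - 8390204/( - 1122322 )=2^1*211^1*9941^1*561161^( - 1) = 4195102/561161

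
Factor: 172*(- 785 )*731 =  - 2^2*5^1*17^1*43^2*157^1 = - 98699620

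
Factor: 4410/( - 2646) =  - 5/3=-3^(- 1)*5^1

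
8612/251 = 34 + 78/251 = 34.31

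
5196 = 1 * 5196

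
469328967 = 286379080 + 182949887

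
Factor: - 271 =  - 271^1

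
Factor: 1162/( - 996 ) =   -  2^(  -  1)*3^( - 1)*7^1= - 7/6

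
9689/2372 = 9689/2372 = 4.08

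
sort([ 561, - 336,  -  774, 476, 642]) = [ - 774,- 336,476 , 561, 642] 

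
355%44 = 3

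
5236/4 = 1309= 1309.00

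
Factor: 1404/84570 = 234/14095=2^1*3^2*5^( - 1)*13^1*2819^(-1 ) 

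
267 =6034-5767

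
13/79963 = 1/6151=0.00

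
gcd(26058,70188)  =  6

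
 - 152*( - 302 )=45904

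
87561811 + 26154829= 113716640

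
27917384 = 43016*649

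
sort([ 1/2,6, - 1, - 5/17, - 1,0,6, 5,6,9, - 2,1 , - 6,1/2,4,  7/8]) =[ - 6, - 2, - 1, - 1,-5/17,0,1/2,1/2,7/8,1, 4,  5,6,6, 6,9]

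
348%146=56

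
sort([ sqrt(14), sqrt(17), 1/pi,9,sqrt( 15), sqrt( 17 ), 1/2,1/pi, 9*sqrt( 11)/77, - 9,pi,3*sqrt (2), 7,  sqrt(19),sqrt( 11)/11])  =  [-9, sqrt ( 11)/11,1/pi, 1/pi,  9*sqrt(11)/77,1/2, pi, sqrt( 14), sqrt (15), sqrt(17), sqrt( 17), 3*sqrt( 2), sqrt( 19),7, 9 ]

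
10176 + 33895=44071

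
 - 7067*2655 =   -  18762885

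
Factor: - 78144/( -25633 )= 2^6 * 3^1*11^1*37^1*25633^(  -  1) 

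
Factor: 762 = 2^1*3^1*127^1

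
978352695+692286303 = 1670638998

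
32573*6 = 195438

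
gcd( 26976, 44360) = 8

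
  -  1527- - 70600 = 69073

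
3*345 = 1035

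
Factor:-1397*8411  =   - 11^1*13^1*127^1 * 647^1 = - 11750167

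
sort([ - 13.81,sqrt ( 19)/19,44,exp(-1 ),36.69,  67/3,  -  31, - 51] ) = [ - 51,  -  31,-13.81, sqrt( 19) /19, exp( - 1),67/3,36.69, 44 ]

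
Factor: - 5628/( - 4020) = 5^ ( - 1 )*7^1 = 7/5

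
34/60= 17/30   =  0.57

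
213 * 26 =5538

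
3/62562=1/20854 = 0.00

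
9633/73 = 131 + 70/73 = 131.96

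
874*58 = 50692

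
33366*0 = 0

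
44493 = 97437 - 52944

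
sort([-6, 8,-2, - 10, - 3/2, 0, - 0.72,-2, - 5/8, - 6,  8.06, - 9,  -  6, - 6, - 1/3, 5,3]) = [ - 10,-9,-6, - 6,-6, - 6,-2, - 2, - 3/2, - 0.72 , - 5/8, - 1/3, 0,3,5,  8, 8.06] 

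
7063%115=48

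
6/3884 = 3/1942 = 0.00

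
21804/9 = 7268/3  =  2422.67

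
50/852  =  25/426  =  0.06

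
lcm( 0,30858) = 0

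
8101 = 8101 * 1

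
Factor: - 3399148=-2^2 * 29^1*29303^1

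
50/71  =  50/71 = 0.70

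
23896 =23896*1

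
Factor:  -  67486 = -2^1*41^1*823^1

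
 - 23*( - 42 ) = 966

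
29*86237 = 2500873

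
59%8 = 3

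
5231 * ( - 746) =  - 3902326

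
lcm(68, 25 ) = 1700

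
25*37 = 925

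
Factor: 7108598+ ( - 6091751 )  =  1016847 = 3^3*13^1*2897^1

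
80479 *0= 0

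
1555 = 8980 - 7425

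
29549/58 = 509 + 27/58 = 509.47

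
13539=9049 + 4490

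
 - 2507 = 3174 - 5681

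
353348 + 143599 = 496947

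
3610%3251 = 359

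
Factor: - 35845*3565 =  - 127787425 = -  5^2*23^1*31^1*67^1*107^1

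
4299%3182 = 1117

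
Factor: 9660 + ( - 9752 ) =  - 92= - 2^2*23^1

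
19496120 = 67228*290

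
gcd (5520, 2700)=60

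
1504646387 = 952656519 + 551989868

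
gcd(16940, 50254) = 2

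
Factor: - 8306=-2^1*4153^1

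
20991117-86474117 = -65483000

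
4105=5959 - 1854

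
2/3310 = 1/1655 = 0.00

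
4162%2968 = 1194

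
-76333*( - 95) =7251635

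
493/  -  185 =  - 3 + 62/185=- 2.66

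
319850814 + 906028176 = 1225878990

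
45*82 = 3690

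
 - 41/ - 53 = 41/53 = 0.77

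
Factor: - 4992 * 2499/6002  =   -2^6*3^2*7^2*13^1*17^1 * 3001^( - 1)=- 6237504/3001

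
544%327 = 217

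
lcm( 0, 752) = 0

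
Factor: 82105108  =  2^2*59^1*173^1*2011^1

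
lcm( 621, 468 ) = 32292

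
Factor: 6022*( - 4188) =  - 25220136 = - 2^3*3^1*349^1*3011^1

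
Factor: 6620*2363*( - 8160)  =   - 127647369600 =- 2^7*3^1*5^2*17^2  *  139^1*331^1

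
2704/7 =386 + 2/7 = 386.29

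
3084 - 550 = 2534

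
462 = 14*33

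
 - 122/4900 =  - 61/2450 = - 0.02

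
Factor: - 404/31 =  -2^2*31^( - 1)*101^1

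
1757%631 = 495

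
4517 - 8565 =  - 4048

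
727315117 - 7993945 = 719321172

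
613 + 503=1116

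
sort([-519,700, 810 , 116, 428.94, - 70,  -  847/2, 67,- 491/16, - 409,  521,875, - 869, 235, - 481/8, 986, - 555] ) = [ - 869, - 555, - 519, - 847/2,- 409,  -  70 , - 481/8, - 491/16,  67  ,  116, 235, 428.94 , 521,700, 810 , 875, 986]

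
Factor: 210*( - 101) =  - 21210 = - 2^1*3^1*5^1*7^1 *101^1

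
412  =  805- 393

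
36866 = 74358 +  - 37492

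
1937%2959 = 1937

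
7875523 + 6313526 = 14189049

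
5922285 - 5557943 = 364342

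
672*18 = 12096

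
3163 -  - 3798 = 6961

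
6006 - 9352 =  - 3346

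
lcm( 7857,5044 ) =408564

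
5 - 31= - 26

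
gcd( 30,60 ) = 30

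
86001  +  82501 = 168502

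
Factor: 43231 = 17^1*2543^1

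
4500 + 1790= 6290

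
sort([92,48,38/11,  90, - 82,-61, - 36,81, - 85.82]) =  [ - 85.82, - 82, - 61, - 36,38/11,48,81, 90,92 ] 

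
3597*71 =255387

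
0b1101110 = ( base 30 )3k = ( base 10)110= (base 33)3b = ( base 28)3Q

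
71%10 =1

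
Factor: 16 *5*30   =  2400=2^5*3^1 * 5^2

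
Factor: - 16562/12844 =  - 49/38 = - 2^ ( - 1) * 7^2*19^( - 1 )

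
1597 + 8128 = 9725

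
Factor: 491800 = 2^3 * 5^2*2459^1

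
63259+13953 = 77212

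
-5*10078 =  - 50390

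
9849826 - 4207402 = 5642424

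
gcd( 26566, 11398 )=2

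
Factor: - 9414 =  - 2^1*3^2*523^1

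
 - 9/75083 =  - 9/75083 = -0.00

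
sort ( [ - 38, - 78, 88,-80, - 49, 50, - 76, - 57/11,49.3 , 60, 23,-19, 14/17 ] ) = [-80, - 78,-76,-49, - 38, - 19, - 57/11,14/17,23,49.3,50 , 60,88]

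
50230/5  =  10046 = 10046.00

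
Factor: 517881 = 3^1*7^2 * 13^1 * 271^1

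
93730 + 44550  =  138280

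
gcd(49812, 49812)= 49812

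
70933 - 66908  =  4025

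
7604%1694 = 828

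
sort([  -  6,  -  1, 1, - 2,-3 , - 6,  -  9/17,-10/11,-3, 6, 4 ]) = [ -6,-6  ,-3,-3, -2,  -  1,-10/11, - 9/17, 1,4,6 ] 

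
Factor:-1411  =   - 17^1*83^1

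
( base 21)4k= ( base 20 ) 54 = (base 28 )3k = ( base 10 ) 104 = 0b1101000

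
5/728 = 5/728 = 0.01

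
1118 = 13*86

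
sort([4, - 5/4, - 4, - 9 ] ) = [ - 9,  -  4, - 5/4 , 4 ]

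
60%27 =6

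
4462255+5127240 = 9589495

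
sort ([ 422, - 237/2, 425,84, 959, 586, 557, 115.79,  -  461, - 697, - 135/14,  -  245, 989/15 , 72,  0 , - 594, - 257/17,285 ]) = [  -  697, - 594, - 461, - 245,-237/2, - 257/17, - 135/14, 0 , 989/15, 72,84, 115.79  ,  285,  422,  425, 557,  586, 959 ] 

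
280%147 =133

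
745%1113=745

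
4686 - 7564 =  - 2878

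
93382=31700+61682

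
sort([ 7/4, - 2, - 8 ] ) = [  -  8, - 2, 7/4]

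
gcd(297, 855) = 9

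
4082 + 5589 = 9671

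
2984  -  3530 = -546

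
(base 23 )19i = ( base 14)3BC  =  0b1011110010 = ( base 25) 154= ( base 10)754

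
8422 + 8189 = 16611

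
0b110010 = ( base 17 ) 2G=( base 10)50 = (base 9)55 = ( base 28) 1m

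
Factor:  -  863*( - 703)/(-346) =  - 606689/346 = - 2^(-1) * 19^1*37^1*173^(  -  1)*863^1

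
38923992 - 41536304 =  - 2612312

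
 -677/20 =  - 677/20 = - 33.85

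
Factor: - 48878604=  - 2^2 *3^2*17^1*79867^1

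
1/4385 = 1/4385 = 0.00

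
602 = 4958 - 4356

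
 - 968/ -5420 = 242/1355 = 0.18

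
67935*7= 475545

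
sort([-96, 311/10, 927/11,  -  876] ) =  [ - 876, -96 , 311/10,927/11]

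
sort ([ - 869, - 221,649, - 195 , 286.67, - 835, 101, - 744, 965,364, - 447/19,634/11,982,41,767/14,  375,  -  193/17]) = [ - 869, - 835,  -  744, - 221, - 195 , - 447/19, -193/17,41, 767/14,634/11,101,286.67,364, 375,649,965 , 982]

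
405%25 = 5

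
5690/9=5690/9 = 632.22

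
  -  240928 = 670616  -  911544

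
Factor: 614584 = 2^3*17^1 * 4519^1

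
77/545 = 77/545 = 0.14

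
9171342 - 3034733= 6136609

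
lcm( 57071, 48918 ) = 342426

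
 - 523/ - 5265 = 523/5265  =  0.10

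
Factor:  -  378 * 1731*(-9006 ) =2^2*3^5 *7^1*19^1*79^1*577^1 = 5892787908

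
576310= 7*82330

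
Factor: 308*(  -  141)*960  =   - 41690880 = - 2^8*3^2 * 5^1*7^1*11^1*47^1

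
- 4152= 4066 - 8218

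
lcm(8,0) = 0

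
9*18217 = 163953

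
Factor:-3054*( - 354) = 1081116 = 2^2 * 3^2 * 59^1*509^1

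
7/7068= 7/7068 = 0.00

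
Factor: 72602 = 2^1*31^1 * 1171^1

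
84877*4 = 339508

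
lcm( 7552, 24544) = 98176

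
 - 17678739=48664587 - 66343326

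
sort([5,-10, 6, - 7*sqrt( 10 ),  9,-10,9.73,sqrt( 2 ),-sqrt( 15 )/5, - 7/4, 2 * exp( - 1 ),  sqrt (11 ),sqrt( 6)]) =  [ - 7* sqrt (10), - 10, - 10 ,-7/4, - sqrt ( 15)/5, 2 * exp(- 1 ), sqrt( 2 ),sqrt( 6 ),sqrt(11), 5, 6, 9, 9.73] 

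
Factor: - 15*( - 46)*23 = 2^1*3^1*5^1 *23^2 = 15870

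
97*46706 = 4530482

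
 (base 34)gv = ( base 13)353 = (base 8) 1077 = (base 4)20333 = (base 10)575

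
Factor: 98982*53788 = 5324043816 = 2^3*3^4*7^1*  13^1*17^1*47^1*113^1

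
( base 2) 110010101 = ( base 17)16E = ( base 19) 126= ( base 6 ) 1513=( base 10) 405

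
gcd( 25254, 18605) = 61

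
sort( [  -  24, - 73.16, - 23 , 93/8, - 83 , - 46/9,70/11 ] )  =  [ - 83, - 73.16, - 24, - 23, - 46/9,70/11,93/8 ]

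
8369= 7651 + 718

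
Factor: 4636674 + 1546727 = 6183401 =7^1*883343^1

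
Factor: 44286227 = 83^1*149^1*3581^1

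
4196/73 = 4196/73 = 57.48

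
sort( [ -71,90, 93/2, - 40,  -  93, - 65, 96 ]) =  [ - 93, - 71, - 65,  -  40,93/2,90,  96 ]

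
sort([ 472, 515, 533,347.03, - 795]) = [ - 795,  347.03, 472, 515,533]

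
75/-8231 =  - 75/8231 = - 0.01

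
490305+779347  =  1269652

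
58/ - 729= -1 + 671/729 = - 0.08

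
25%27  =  25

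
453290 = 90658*5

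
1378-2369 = -991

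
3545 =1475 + 2070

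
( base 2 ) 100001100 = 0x10c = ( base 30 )8s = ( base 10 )268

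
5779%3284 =2495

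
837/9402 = 279/3134 = 0.09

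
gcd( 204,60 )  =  12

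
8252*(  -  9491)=-78319732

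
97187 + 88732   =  185919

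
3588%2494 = 1094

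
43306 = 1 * 43306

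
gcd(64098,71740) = 2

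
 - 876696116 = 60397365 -937093481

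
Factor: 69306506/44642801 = 2^1*7^ ( - 1) * 53^( - 1 )  *120331^ ( - 1 )*34653253^1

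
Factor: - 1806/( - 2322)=3^ ( - 2)*7^1 = 7/9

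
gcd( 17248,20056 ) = 8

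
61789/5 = 12357+4/5=12357.80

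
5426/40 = 135 + 13/20 = 135.65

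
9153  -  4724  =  4429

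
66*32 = 2112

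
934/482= 467/241 =1.94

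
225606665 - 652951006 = -427344341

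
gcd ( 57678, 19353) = 3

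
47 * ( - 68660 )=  - 3227020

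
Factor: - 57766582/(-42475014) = 28883291/21237507= 3^( - 2 )*2359723^ ( - 1) *28883291^1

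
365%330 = 35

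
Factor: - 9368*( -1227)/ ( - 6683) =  - 11494536/6683 = - 2^3 * 3^1*41^( - 1)*163^( - 1 ) * 409^1*1171^1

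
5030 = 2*2515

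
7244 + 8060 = 15304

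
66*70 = 4620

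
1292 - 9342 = -8050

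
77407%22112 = 11071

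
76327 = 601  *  127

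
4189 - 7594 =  - 3405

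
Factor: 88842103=7^1*317^1 * 40037^1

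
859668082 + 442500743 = 1302168825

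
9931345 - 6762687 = 3168658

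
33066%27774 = 5292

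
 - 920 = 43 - 963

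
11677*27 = 315279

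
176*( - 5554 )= - 977504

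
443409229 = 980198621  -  536789392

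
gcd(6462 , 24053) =359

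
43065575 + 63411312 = 106476887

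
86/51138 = 43/25569 = 0.00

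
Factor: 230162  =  2^1 * 157^1 * 733^1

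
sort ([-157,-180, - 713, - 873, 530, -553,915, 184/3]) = [ - 873, - 713, - 553, - 180, - 157 , 184/3, 530, 915]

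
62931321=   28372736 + 34558585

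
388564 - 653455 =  - 264891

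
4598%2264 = 70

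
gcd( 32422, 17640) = 2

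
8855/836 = 10 + 45/76 = 10.59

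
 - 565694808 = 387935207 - 953630015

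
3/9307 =3/9307 = 0.00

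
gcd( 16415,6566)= 3283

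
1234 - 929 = 305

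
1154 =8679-7525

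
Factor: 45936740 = 2^2*5^1*2296837^1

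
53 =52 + 1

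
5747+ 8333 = 14080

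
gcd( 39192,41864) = 8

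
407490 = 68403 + 339087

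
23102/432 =11551/216 = 53.48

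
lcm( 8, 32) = 32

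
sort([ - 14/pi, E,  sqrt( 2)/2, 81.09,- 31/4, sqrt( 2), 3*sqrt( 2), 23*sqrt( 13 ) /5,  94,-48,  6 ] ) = [-48, - 31/4, - 14/pi, sqrt( 2 ) /2, sqrt (2), E,3*sqrt(2),6, 23*sqrt( 13 )/5, 81.09, 94 ] 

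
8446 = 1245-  - 7201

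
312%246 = 66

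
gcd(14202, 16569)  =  2367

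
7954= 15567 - 7613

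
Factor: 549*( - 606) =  - 2^1*3^3*61^1 * 101^1  =  -332694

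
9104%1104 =272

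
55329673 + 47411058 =102740731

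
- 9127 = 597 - 9724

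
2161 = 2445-284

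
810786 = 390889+419897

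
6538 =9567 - 3029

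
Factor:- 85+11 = - 74 =-  2^1*37^1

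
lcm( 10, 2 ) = 10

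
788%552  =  236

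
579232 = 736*787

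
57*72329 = 4122753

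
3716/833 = 4 + 384/833 =4.46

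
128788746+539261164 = 668049910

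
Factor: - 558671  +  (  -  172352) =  - 731023 =-401^1*1823^1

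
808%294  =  220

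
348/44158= 174/22079 = 0.01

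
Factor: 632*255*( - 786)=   -126671760  =  - 2^4* 3^2*5^1*17^1*79^1*131^1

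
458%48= 26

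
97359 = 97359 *1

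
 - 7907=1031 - 8938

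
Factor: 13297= 13297^1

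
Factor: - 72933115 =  - 5^1*19^1*23^1*29^1*1151^1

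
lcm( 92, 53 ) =4876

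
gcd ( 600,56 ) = 8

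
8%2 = 0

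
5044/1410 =2522/705 = 3.58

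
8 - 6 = 2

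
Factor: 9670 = 2^1*5^1*967^1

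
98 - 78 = 20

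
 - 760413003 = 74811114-835224117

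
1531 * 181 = 277111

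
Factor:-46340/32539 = -2^2 * 5^1 * 7^1*13^ ( - 1 )*331^1*2503^ (- 1 ) 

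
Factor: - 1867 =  - 1867^1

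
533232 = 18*29624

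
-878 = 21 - 899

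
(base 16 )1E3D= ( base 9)11551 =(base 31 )81m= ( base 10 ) 7741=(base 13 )36A6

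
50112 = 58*864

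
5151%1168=479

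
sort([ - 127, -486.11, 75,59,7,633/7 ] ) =[ - 486.11, - 127 , 7, 59,75, 633/7]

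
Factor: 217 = 7^1  *31^1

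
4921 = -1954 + 6875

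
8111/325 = 24 + 311/325 = 24.96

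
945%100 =45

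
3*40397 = 121191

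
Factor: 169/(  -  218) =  - 2^( - 1)*13^2*109^ ( - 1) 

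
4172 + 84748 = 88920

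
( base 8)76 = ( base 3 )2022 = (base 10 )62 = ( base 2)111110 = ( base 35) 1R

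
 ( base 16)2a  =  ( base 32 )1a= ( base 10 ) 42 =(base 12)36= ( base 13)33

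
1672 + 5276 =6948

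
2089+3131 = 5220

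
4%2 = 0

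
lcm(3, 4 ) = 12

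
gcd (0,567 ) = 567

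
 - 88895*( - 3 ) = 266685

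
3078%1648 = 1430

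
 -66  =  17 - 83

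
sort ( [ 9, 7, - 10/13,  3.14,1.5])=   [ - 10/13 , 1.5, 3.14, 7, 9] 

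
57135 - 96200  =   - 39065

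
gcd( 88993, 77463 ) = 1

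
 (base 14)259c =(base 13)3012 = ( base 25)AE6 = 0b1100111001110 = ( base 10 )6606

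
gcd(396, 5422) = 2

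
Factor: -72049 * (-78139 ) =5629836811  =  109^1 * 661^1*78139^1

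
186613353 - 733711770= -547098417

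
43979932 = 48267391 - 4287459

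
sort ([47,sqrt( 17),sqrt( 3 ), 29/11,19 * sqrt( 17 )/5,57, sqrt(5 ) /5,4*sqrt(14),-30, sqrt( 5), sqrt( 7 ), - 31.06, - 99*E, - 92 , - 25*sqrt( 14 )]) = [ - 99 * E, - 25*sqrt( 14 ),- 92, - 31.06, - 30,sqrt( 5) /5, sqrt( 3 ), sqrt( 5),29/11, sqrt( 7),sqrt( 17 ), 4* sqrt(  14),19*sqrt( 17 ) /5, 47,57 ]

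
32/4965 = 32/4965= 0.01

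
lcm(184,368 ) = 368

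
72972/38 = 1920 + 6/19 = 1920.32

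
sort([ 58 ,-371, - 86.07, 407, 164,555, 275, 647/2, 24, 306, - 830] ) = [ - 830,  -  371, - 86.07, 24,58 , 164, 275 , 306, 647/2, 407, 555 ] 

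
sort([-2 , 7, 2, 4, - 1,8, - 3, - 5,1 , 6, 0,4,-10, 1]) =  [-10,-5 ,  -  3, - 2,-1, 0, 1 , 1,2, 4, 4,  6, 7 , 8]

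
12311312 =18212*676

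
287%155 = 132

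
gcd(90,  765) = 45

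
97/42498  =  97/42498 = 0.00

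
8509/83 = 8509/83 = 102.52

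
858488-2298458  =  -1439970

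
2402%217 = 15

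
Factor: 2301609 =3^1*767203^1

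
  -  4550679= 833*( - 5463)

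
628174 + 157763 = 785937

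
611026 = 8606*71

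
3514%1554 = 406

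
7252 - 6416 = 836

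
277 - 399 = -122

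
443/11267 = 443/11267 = 0.04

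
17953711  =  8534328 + 9419383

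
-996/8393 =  - 1 + 7397/8393= - 0.12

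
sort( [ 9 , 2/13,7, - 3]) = [ -3 , 2/13, 7,  9 ]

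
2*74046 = 148092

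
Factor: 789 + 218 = 19^1*53^1 = 1007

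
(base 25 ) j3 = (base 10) 478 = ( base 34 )E2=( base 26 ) IA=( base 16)1de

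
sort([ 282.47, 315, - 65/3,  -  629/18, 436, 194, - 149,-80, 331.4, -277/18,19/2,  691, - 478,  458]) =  [ - 478,-149,-80, - 629/18,-65/3,-277/18,19/2 , 194,282.47, 315 , 331.4,436,458,691]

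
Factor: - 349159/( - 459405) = 3^( - 3 )*5^ ( - 1)*41^(-1) * 73^1*83^(  -  1 ) * 4783^1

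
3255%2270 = 985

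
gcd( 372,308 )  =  4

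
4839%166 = 25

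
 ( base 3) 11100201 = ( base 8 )6152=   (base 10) 3178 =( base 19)8f5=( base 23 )604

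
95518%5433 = 3157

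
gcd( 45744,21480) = 24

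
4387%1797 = 793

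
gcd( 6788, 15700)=4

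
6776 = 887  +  5889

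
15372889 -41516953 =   -  26144064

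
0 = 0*241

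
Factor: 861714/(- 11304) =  - 47873/628 = -2^ (-2)* 7^2 * 157^( - 1)*977^1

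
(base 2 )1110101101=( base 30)11b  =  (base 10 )941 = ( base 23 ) 1HL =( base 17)346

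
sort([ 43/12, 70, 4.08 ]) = [ 43/12, 4.08, 70 ]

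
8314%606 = 436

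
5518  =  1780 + 3738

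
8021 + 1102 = 9123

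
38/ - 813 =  - 1 + 775/813 = -  0.05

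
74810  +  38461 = 113271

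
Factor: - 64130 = - 2^1 * 5^1*11^2*53^1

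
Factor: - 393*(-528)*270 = 56026080=   2^5*3^5*5^1 * 11^1*131^1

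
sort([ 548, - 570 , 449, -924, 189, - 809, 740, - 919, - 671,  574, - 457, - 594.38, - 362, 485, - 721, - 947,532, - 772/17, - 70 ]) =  [ - 947, - 924, - 919,  -  809, - 721,  -  671, - 594.38,  -  570,  -  457,-362, - 70, - 772/17,189,449,485, 532, 548, 574,740]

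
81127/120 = 81127/120  =  676.06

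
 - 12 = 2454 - 2466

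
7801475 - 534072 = 7267403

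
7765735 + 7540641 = 15306376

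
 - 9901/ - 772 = 12 + 637/772 = 12.83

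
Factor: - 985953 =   -  3^1*328651^1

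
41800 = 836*50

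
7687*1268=9747116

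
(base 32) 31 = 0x61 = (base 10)97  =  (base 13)76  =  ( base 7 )166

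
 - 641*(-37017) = 23727897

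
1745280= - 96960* ( - 18 )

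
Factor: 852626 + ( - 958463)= - 105837= - 3^1*35279^1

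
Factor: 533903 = 331^1 *1613^1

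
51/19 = 51/19= 2.68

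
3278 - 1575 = 1703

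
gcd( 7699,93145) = 1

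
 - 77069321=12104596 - 89173917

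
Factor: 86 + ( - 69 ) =17=   17^1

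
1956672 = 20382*96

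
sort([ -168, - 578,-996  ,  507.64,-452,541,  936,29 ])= [ - 996,- 578, - 452, -168,  29, 507.64,541,936]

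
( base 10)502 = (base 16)1F6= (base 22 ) 10i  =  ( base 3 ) 200121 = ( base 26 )J8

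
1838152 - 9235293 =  - 7397141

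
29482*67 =1975294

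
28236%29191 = 28236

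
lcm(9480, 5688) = 28440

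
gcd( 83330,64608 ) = 2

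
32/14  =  16/7=2.29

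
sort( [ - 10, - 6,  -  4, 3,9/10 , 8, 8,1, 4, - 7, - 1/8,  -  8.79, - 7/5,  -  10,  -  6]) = [ - 10, - 10,  -  8.79,  -  7,-6, - 6, - 4, - 7/5, - 1/8,  9/10 , 1,3,4 , 8, 8]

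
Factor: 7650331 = 13^1*19^1 * 47^1*659^1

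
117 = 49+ 68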